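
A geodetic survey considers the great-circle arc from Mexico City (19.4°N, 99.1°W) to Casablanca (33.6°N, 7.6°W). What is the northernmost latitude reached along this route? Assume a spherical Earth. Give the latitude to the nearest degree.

≈ 37°N

The great circle lies in the plane with unit normal n̂ = (p₁ × p₂)/|p₁ × p₂|.
Here n̂_z ≈ +0.796; the vertex latitude is φ_max = arccos|n̂_z| ≈ 37.2°.
Check via Clairaut: cos φ_max = |cos φ₁| · sin C = cos(19.4°)·sin(57.6°) ≈ 0.796, again giving ≈ 37.2°.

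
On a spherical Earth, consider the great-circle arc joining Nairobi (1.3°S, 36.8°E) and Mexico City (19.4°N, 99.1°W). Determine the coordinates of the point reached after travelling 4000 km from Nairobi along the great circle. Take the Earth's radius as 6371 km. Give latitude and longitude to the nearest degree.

≈ (14°N, 4°E)

Convert each endpoint to a unit vector on the sphere (x = cos φ cos λ, y = cos φ sin λ, z = sin φ).
The central angle between the endpoints is δ = arccos(p₁·p₂) ≈ 2.325 rad (133.2°). The total great-circle distance is δ·R ≈ 2.325 × 6371 ≈ 14813 km, so the target fraction is f = 4000/14813 ≈ 0.270.
Interpolate at f ≈ 0.270 with slerp weights a = sin((1−f)δ)/sin δ ≈ 1.361, b = sin(fδ)/sin δ ≈ 0.806.
p = a·p₁ + b·p₂ ≈ (0.969, 0.065, 0.237); φ = arcsin(p_z) ≈ 13.70°, λ = atan2(p_y, p_x) ≈ 3.81°.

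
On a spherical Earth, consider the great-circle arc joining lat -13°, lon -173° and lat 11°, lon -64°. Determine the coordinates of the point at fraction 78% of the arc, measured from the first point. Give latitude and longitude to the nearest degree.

≈ lat 6°, lon -88°

Write both endpoints as unit vectors p₁, p₂ with components (cos φ cos λ, cos φ sin λ, sin φ).
The central angle between the endpoints is δ = arccos(p₁·p₂) ≈ 1.933 rad (110.8°).
Interpolate at f = 0.78 with slerp weights a = sin((1−f)δ)/sin δ ≈ 0.441, b = sin(fδ)/sin δ ≈ 1.067.
p = a·p₁ + b·p₂ ≈ (0.033, -0.994, 0.104); φ = arcsin(p_z) ≈ 5.99°, λ = atan2(p_y, p_x) ≈ -88.12°.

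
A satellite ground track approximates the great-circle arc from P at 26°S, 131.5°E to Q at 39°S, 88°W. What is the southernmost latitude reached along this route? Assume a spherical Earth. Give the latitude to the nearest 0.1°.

≈ 62.6°S

The great circle lies in the plane with unit normal n̂ = (p₁ × p₂)/|p₁ × p₂|.
Here n̂_z ≈ +0.461; the vertex latitude is φ_max = arccos|n̂_z| ≈ 62.6°.
Check via Clairaut: cos φ_max = |cos φ₁| · sin C = cos(26.0°)·sin(149.2°) ≈ 0.461, again giving ≈ 62.6°.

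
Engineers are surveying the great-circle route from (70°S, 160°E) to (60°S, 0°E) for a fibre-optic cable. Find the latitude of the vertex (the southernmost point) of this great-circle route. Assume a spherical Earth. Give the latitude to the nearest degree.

The great circle lies in the plane with unit normal n̂ = (p₁ × p₂)/|p₁ × p₂|.
Here n̂_z ≈ -0.077; the vertex latitude is φ_max = arccos|n̂_z| ≈ 85.6°.
Check via Clairaut: cos φ_max = |cos φ₁| · sin C = cos(70.0°)·sin(166.9°) ≈ 0.077, again giving ≈ 85.6°.

≈ 86°S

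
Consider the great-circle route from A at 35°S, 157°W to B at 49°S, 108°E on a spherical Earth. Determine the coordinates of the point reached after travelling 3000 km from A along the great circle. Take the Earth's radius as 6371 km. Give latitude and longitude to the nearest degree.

Write both endpoints as unit vectors p₁, p₂ with components (cos φ cos λ, cos φ sin λ, sin φ).
The central angle between the endpoints is δ = arccos(p₁·p₂) ≈ 1.174 rad (67.3°). The total great-circle distance is δ·R ≈ 1.174 × 6371 ≈ 7482 km, so the target fraction is f = 3000/7482 ≈ 0.401.
Interpolate at f ≈ 0.401 with slerp weights a = sin((1−f)δ)/sin δ ≈ 0.701, b = sin(fδ)/sin δ ≈ 0.492.
p = a·p₁ + b·p₂ ≈ (-0.629, 0.082, -0.773); φ = arcsin(p_z) ≈ -50.66°, λ = atan2(p_y, p_x) ≈ 172.53°.

≈ 51°S, 173°E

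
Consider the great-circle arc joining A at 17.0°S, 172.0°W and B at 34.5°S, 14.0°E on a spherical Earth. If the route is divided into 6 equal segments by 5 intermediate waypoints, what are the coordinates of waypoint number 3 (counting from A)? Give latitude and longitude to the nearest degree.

From cos δ = sin φ₁ sin φ₂ + cos φ₁ cos φ₂ cos Δλ, the central angle is δ ≈ 2.237 rad (128.2°).
Interpolate at f = 3/6 with slerp weights a = sin((1−f)δ)/sin δ ≈ 1.144, b = sin(fδ)/sin δ ≈ 1.144.
p = a·p₁ + b·p₂ ≈ (-0.169, 0.076, -0.983); φ = arcsin(p_z) ≈ -79.34°, λ = atan2(p_y, p_x) ≈ 155.78°.

≈ 79°S, 156°E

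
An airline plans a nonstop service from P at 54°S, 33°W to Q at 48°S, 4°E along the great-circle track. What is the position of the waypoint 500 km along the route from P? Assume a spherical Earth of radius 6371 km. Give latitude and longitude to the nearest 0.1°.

The haversine formula gives a central angle δ ≈ 0.414 rad (23.7°) between the endpoints. The total great-circle distance is δ·R ≈ 0.414 × 6371 ≈ 2641 km, so the target fraction is f = 500/2641 ≈ 0.189.
Interpolate at f ≈ 0.189 with slerp weights a = sin((1−f)δ)/sin δ ≈ 0.819, b = sin(fδ)/sin δ ≈ 0.195.
p = a·p₁ + b·p₂ ≈ (0.534, -0.253, -0.807); φ = arcsin(p_z) ≈ -53.81°, λ = atan2(p_y, p_x) ≈ -25.37°.

≈ 53.8°S, 25.4°W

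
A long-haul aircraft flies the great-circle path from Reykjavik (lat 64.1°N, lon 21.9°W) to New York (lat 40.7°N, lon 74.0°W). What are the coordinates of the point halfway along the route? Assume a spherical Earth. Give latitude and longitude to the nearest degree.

≈ lat 55°N, lon 55°W

Convert each endpoint to a unit vector on the sphere (x = cos φ cos λ, y = cos φ sin λ, z = sin φ).
The central angle between the endpoints is δ = arccos(p₁·p₂) ≈ 0.660 rad (37.8°).
Interpolate at f = 1/2 with slerp weights a = sin((1−f)δ)/sin δ ≈ 0.529, b = sin(fδ)/sin δ ≈ 0.529.
p = a·p₁ + b·p₂ ≈ (0.325, -0.471, 0.820); φ = arcsin(p_z) ≈ 55.09°, λ = atan2(p_y, p_x) ≈ -55.44°.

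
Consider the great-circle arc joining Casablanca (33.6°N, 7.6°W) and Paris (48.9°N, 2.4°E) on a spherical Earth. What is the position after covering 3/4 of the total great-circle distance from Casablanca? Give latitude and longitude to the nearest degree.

Write both endpoints as unit vectors p₁, p₂ with components (cos φ cos λ, cos φ sin λ, sin φ).
The central angle between the endpoints is δ = arccos(p₁·p₂) ≈ 0.297 rad (17.0°).
Interpolate at f = 3/4 with slerp weights a = sin((1−f)δ)/sin δ ≈ 0.253, b = sin(fδ)/sin δ ≈ 0.755.
p = a·p₁ + b·p₂ ≈ (0.705, -0.007, 0.709); φ = arcsin(p_z) ≈ 45.16°, λ = atan2(p_y, p_x) ≈ -0.58°.

≈ 45°N, 1°W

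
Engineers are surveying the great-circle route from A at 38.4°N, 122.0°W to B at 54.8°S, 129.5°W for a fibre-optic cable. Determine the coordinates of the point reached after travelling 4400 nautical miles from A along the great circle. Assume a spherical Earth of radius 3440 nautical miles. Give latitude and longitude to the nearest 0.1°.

The haversine formula gives a central angle δ ≈ 1.631 rad (93.4°) between the endpoints. The total great-circle distance is δ·R ≈ 1.631 × 3440 ≈ 5609 nmi, so the target fraction is f = 4400/5609 ≈ 0.784.
Interpolate at f ≈ 0.784 with slerp weights a = sin((1−f)δ)/sin δ ≈ 0.345, b = sin(fδ)/sin δ ≈ 0.959.
p = a·p₁ + b·p₂ ≈ (-0.495, -0.656, -0.570); φ = arcsin(p_z) ≈ -34.74°, λ = atan2(p_y, p_x) ≈ -127.04°.

≈ 34.7°S, 127.0°W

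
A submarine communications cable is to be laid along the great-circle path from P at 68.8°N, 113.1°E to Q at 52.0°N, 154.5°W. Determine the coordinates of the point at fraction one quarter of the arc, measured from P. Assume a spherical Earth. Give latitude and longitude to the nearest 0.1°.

The haversine formula gives a central angle δ ≈ 0.759 rad (43.5°) between the endpoints.
Interpolate at f = 1/4 with slerp weights a = sin((1−f)δ)/sin δ ≈ 0.783, b = sin(fδ)/sin δ ≈ 0.274.
p = a·p₁ + b·p₂ ≈ (-0.263, 0.188, 0.946); φ = arcsin(p_z) ≈ 71.12°, λ = atan2(p_y, p_x) ≈ 144.50°.

≈ 71.1°N, 144.5°E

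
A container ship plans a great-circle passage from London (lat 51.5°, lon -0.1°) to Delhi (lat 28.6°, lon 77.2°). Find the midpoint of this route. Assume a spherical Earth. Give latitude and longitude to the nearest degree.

≈ lat 47°, lon 46°

The haversine formula gives a central angle δ ≈ 1.053 rad (60.3°) between the endpoints.
Interpolate at f = 1/2 with slerp weights a = sin((1−f)δ)/sin δ ≈ 0.578, b = sin(fδ)/sin δ ≈ 0.578.
p = a·p₁ + b·p₂ ≈ (0.473, 0.495, 0.729); φ = arcsin(p_z) ≈ 46.84°, λ = atan2(p_y, p_x) ≈ 46.30°.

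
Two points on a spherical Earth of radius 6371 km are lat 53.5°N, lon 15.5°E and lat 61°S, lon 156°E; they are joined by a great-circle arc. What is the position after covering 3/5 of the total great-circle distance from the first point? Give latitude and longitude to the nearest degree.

≈ lat 24°S, lon 78°E

Convert each endpoint to a unit vector on the sphere (x = cos φ cos λ, y = cos φ sin λ, z = sin φ).
The central angle between the endpoints is δ = arccos(p₁·p₂) ≈ 2.753 rad (157.8°).
Interpolate at f = 3/5 with slerp weights a = sin((1−f)δ)/sin δ ≈ 2.356, b = sin(fδ)/sin δ ≈ 2.633.
p = a·p₁ + b·p₂ ≈ (0.184, 0.894, -0.409); φ = arcsin(p_z) ≈ -24.15°, λ = atan2(p_y, p_x) ≈ 78.35°.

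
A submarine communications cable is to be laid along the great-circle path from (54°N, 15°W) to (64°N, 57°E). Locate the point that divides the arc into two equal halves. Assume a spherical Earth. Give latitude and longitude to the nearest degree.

≈ (64°N, 15°E)

From cos δ = sin φ₁ sin φ₂ + cos φ₁ cos φ₂ cos Δλ, the central angle is δ ≈ 0.632 rad (36.2°).
Interpolate at f = 1/2 with slerp weights a = sin((1−f)δ)/sin δ ≈ 0.526, b = sin(fδ)/sin δ ≈ 0.526.
p = a·p₁ + b·p₂ ≈ (0.424, 0.113, 0.898); φ = arcsin(p_z) ≈ 63.95°, λ = atan2(p_y, p_x) ≈ 14.96°.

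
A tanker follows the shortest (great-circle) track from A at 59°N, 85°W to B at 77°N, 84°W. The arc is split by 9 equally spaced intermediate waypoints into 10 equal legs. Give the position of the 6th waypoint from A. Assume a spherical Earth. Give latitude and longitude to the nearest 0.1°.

≈ 69.8°N, 84.6°W

From cos δ = sin φ₁ sin φ₂ + cos φ₁ cos φ₂ cos Δλ, the central angle is δ ≈ 0.314 rad (18.0°).
Interpolate at f = 6/10 with slerp weights a = sin((1−f)δ)/sin δ ≈ 0.406, b = sin(fδ)/sin δ ≈ 0.606.
p = a·p₁ + b·p₂ ≈ (0.032, -0.344, 0.938); φ = arcsin(p_z) ≈ 69.80°, λ = atan2(p_y, p_x) ≈ -84.60°.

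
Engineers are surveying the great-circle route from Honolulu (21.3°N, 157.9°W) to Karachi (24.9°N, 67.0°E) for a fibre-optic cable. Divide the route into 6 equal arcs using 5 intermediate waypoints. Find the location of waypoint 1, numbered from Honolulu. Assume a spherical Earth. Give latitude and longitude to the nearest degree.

≈ (34°N, 175°W)

The haversine formula gives a central angle δ ≈ 2.033 rad (116.5°) between the endpoints.
Interpolate at f = 1/6 with slerp weights a = sin((1−f)δ)/sin δ ≈ 1.109, b = sin(fδ)/sin δ ≈ 0.371.
p = a·p₁ + b·p₂ ≈ (-0.825, -0.079, 0.559); φ = arcsin(p_z) ≈ 33.99°, λ = atan2(p_y, p_x) ≈ -174.56°.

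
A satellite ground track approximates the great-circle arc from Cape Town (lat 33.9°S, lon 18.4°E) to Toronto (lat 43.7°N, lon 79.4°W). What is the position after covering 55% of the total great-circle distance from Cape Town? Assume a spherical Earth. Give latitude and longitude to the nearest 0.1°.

Convert each endpoint to a unit vector on the sphere (x = cos φ cos λ, y = cos φ sin λ, z = sin φ).
The central angle between the endpoints is δ = arccos(p₁·p₂) ≈ 2.056 rad (117.8°).
Interpolate at f = 0.55 with slerp weights a = sin((1−f)δ)/sin δ ≈ 0.903, b = sin(fδ)/sin δ ≈ 1.023.
p = a·p₁ + b·p₂ ≈ (0.847, -0.490, 0.203); φ = arcsin(p_z) ≈ 11.72°, λ = atan2(p_y, p_x) ≈ -30.06°.

≈ lat 11.7°N, lon 30.1°W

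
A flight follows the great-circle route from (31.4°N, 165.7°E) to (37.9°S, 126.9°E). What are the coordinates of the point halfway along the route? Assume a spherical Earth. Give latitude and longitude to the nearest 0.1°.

≈ (3.4°S, 147.1°E)

Write both endpoints as unit vectors p₁, p₂ with components (cos φ cos λ, cos φ sin λ, sin φ).
The central angle between the endpoints is δ = arccos(p₁·p₂) ≈ 1.364 rad (78.2°).
Interpolate at f = 1/2 with slerp weights a = sin((1−f)δ)/sin δ ≈ 0.644, b = sin(fδ)/sin δ ≈ 0.644.
p = a·p₁ + b·p₂ ≈ (-0.838, 0.542, -0.060); φ = arcsin(p_z) ≈ -3.44°, λ = atan2(p_y, p_x) ≈ 147.09°.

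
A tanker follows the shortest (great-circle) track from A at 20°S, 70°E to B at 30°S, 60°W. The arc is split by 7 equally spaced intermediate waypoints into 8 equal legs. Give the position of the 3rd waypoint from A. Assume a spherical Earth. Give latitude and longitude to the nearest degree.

≈ 44°S, 29°E

The haversine formula gives a central angle δ ≈ 1.931 rad (110.6°) between the endpoints.
Interpolate at f = 3/8 with slerp weights a = sin((1−f)δ)/sin δ ≈ 0.998, b = sin(fδ)/sin δ ≈ 0.708.
p = a·p₁ + b·p₂ ≈ (0.627, 0.351, -0.695); φ = arcsin(p_z) ≈ -44.05°, λ = atan2(p_y, p_x) ≈ 29.21°.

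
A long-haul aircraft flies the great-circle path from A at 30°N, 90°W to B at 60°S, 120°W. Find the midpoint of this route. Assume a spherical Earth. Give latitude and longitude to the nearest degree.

≈ 15°S, 101°W

From cos δ = sin φ₁ sin φ₂ + cos φ₁ cos φ₂ cos Δλ, the central angle is δ ≈ 1.629 rad (93.3°).
Interpolate at f = 1/2 with slerp weights a = sin((1−f)δ)/sin δ ≈ 0.729, b = sin(fδ)/sin δ ≈ 0.729.
p = a·p₁ + b·p₂ ≈ (-0.182, -0.946, -0.267); φ = arcsin(p_z) ≈ -15.47°, λ = atan2(p_y, p_x) ≈ -100.89°.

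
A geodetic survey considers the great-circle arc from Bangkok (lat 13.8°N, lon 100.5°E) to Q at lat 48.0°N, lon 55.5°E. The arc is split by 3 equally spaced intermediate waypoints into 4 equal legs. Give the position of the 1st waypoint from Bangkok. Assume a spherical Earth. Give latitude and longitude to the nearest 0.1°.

From cos δ = sin φ₁ sin φ₂ + cos φ₁ cos φ₂ cos Δλ, the central angle is δ ≈ 0.881 rad (50.4°).
Interpolate at f = 1/4 with slerp weights a = sin((1−f)δ)/sin δ ≈ 0.796, b = sin(fδ)/sin δ ≈ 0.283.
p = a·p₁ + b·p₂ ≈ (-0.033, 0.916, 0.400); φ = arcsin(p_z) ≈ 23.59°, λ = atan2(p_y, p_x) ≈ 92.09°.

≈ lat 23.6°N, lon 92.1°E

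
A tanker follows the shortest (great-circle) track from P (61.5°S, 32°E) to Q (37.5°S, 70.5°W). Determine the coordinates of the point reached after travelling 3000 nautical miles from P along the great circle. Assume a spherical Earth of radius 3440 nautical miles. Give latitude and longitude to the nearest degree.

Write both endpoints as unit vectors p₁, p₂ with components (cos φ cos λ, cos φ sin λ, sin φ).
The central angle between the endpoints is δ = arccos(p₁·p₂) ≈ 1.101 rad (63.1°). The total great-circle distance is δ·R ≈ 1.101 × 3440 ≈ 3786 nmi, so the target fraction is f = 3000/3786 ≈ 0.792.
Interpolate at f ≈ 0.792 with slerp weights a = sin((1−f)δ)/sin δ ≈ 0.254, b = sin(fδ)/sin δ ≈ 0.859.
p = a·p₁ + b·p₂ ≈ (0.330, -0.578, -0.746); φ = arcsin(p_z) ≈ -48.26°, λ = atan2(p_y, p_x) ≈ -60.26°.

≈ (48°S, 60°W)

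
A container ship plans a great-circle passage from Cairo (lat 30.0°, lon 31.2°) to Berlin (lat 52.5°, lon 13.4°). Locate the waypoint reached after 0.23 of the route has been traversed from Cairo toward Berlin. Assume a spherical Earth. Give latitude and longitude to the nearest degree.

From cos δ = sin φ₁ sin φ₂ + cos φ₁ cos φ₂ cos Δλ, the central angle is δ ≈ 0.454 rad (26.0°).
Interpolate at f = 0.23 with slerp weights a = sin((1−f)δ)/sin δ ≈ 0.781, b = sin(fδ)/sin δ ≈ 0.238.
p = a·p₁ + b·p₂ ≈ (0.719, 0.384, 0.579); φ = arcsin(p_z) ≈ 35.38°, λ = atan2(p_y, p_x) ≈ 28.09°.

≈ lat 35°, lon 28°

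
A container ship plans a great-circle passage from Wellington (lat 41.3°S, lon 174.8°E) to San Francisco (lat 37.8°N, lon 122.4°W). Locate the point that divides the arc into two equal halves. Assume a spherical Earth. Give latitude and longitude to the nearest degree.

Write both endpoints as unit vectors p₁, p₂ with components (cos φ cos λ, cos φ sin λ, sin φ).
The central angle between the endpoints is δ = arccos(p₁·p₂) ≈ 1.704 rad (97.7°).
Interpolate at f = 1/2 with slerp weights a = sin((1−f)δ)/sin δ ≈ 0.759, b = sin(fδ)/sin δ ≈ 0.759.
p = a·p₁ + b·p₂ ≈ (-0.890, -0.455, -0.036); φ = arcsin(p_z) ≈ -2.05°, λ = atan2(p_y, p_x) ≈ -152.92°.

≈ lat 2°S, lon 153°W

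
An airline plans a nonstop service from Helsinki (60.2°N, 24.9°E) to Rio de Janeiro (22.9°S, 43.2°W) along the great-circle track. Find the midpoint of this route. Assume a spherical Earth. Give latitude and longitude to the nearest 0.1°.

≈ 21.8°N, 20.6°W

The haversine formula gives a central angle δ ≈ 1.738 rad (99.6°) between the endpoints.
Interpolate at f = 1/2 with slerp weights a = sin((1−f)δ)/sin δ ≈ 0.775, b = sin(fδ)/sin δ ≈ 0.775.
p = a·p₁ + b·p₂ ≈ (0.869, -0.326, 0.371); φ = arcsin(p_z) ≈ 21.77°, λ = atan2(p_y, p_x) ≈ -20.58°.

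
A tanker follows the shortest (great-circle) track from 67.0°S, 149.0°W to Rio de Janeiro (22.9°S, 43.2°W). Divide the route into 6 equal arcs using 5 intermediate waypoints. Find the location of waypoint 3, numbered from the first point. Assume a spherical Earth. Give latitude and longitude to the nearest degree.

The haversine formula gives a central angle δ ≈ 1.308 rad (74.9°) between the endpoints.
Interpolate at f = 3/6 with slerp weights a = sin((1−f)δ)/sin δ ≈ 0.630, b = sin(fδ)/sin δ ≈ 0.630.
p = a·p₁ + b·p₂ ≈ (0.212, -0.524, -0.825); φ = arcsin(p_z) ≈ -55.58°, λ = atan2(p_y, p_x) ≈ -67.97°.

≈ 56°S, 68°W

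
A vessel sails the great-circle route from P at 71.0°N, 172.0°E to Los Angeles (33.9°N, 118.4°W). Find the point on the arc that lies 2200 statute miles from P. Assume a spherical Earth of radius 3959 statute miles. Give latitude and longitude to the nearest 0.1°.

From cos δ = sin φ₁ sin φ₂ + cos φ₁ cos φ₂ cos Δλ, the central angle is δ ≈ 0.900 rad (51.6°). The total great-circle distance is δ·R ≈ 0.900 × 3959 ≈ 3563 mi, so the target fraction is f = 2200/3563 ≈ 0.617.
Interpolate at f ≈ 0.617 with slerp weights a = sin((1−f)δ)/sin δ ≈ 0.431, b = sin(fδ)/sin δ ≈ 0.673.
p = a·p₁ + b·p₂ ≈ (-0.405, -0.472, 0.783); φ = arcsin(p_z) ≈ 51.54°, λ = atan2(p_y, p_x) ≈ -130.61°.

≈ 51.5°N, 130.6°W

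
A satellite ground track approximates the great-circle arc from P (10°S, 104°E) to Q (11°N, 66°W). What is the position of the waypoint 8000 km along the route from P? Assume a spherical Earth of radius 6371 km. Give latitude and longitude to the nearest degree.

Write both endpoints as unit vectors p₁, p₂ with components (cos φ cos λ, cos φ sin λ, sin φ).
The central angle between the endpoints is δ = arccos(p₁·p₂) ≈ 2.969 rad (170.1°). The total great-circle distance is δ·R ≈ 2.969 × 6371 ≈ 18916 km, so the target fraction is f = 8000/18916 ≈ 0.423.
Interpolate at f ≈ 0.423 with slerp weights a = sin((1−f)δ)/sin δ ≈ 5.767, b = sin(fδ)/sin δ ≈ 5.540.
p = a·p₁ + b·p₂ ≈ (0.838, 0.543, 0.056); φ = arcsin(p_z) ≈ 3.18°, λ = atan2(p_y, p_x) ≈ 32.96°.

≈ (3°N, 33°E)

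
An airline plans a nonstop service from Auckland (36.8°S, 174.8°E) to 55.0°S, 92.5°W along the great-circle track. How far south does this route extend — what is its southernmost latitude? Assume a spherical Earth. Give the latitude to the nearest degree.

≈ 59°S

The great circle lies in the plane with unit normal n̂ = (p₁ × p₂)/|p₁ × p₂|.
Here n̂_z ≈ +0.519; the vertex latitude is φ_max = arccos|n̂_z| ≈ 58.7°.
Check via Clairaut: cos φ_max = |cos φ₁| · sin C = cos(36.8°)·sin(139.6°) ≈ 0.519, again giving ≈ 58.7°.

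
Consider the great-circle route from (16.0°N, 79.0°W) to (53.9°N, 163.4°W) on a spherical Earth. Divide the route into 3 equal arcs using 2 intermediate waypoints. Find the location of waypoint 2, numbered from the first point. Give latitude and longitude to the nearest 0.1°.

The haversine formula gives a central angle δ ≈ 1.289 rad (73.9°) between the endpoints.
Interpolate at f = 2/3 with slerp weights a = sin((1−f)δ)/sin δ ≈ 0.434, b = sin(fδ)/sin δ ≈ 0.789.
p = a·p₁ + b·p₂ ≈ (-0.366, -0.542, 0.757); φ = arcsin(p_z) ≈ 49.17°, λ = atan2(p_y, p_x) ≈ -124.01°.

≈ (49.2°N, 124.0°W)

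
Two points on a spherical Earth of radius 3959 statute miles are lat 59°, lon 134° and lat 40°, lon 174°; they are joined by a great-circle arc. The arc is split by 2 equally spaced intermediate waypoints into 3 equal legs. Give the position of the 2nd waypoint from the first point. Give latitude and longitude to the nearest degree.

≈ lat 48°, lon 164°

Convert each endpoint to a unit vector on the sphere (x = cos φ cos λ, y = cos φ sin λ, z = sin φ).
The central angle between the endpoints is δ = arccos(p₁·p₂) ≈ 0.549 rad (31.4°).
Interpolate at f = 2/3 with slerp weights a = sin((1−f)δ)/sin δ ≈ 0.349, b = sin(fδ)/sin δ ≈ 0.686.
p = a·p₁ + b·p₂ ≈ (-0.647, 0.184, 0.740); φ = arcsin(p_z) ≈ 47.71°, λ = atan2(p_y, p_x) ≈ 164.12°.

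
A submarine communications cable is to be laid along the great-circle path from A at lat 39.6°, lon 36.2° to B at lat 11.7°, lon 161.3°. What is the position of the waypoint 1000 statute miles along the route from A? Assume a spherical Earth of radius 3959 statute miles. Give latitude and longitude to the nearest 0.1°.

Convert each endpoint to a unit vector on the sphere (x = cos φ cos λ, y = cos φ sin λ, z = sin φ).
The central angle between the endpoints is δ = arccos(p₁·p₂) ≈ 1.880 rad (107.7°). The total great-circle distance is δ·R ≈ 1.880 × 3959 ≈ 7444 mi, so the target fraction is f = 1000/7444 ≈ 0.134.
Interpolate at f ≈ 0.134 with slerp weights a = sin((1−f)δ)/sin δ ≈ 1.048, b = sin(fδ)/sin δ ≈ 0.262.
p = a·p₁ + b·p₂ ≈ (0.408, 0.559, 0.721); φ = arcsin(p_z) ≈ 46.17°, λ = atan2(p_y, p_x) ≈ 53.87°.

≈ lat 46.2°, lon 53.9°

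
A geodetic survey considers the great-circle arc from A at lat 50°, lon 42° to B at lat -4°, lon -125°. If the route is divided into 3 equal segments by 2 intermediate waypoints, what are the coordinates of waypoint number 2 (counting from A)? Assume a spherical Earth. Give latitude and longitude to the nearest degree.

≈ lat 39°, lon -115°

Convert each endpoint to a unit vector on the sphere (x = cos φ cos λ, y = cos φ sin λ, z = sin φ).
The central angle between the endpoints is δ = arccos(p₁·p₂) ≈ 2.316 rad (132.7°).
Interpolate at f = 2/3 with slerp weights a = sin((1−f)δ)/sin δ ≈ 0.949, b = sin(fδ)/sin δ ≈ 1.360.
p = a·p₁ + b·p₂ ≈ (-0.325, -0.703, 0.632); φ = arcsin(p_z) ≈ 39.22°, λ = atan2(p_y, p_x) ≈ -114.79°.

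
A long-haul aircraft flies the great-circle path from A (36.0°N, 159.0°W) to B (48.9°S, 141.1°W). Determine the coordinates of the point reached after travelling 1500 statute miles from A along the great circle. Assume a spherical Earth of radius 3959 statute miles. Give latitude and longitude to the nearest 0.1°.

From cos δ = sin φ₁ sin φ₂ + cos φ₁ cos φ₂ cos Δλ, the central angle is δ ≈ 1.508 rad (86.4°). The total great-circle distance is δ·R ≈ 1.508 × 3959 ≈ 5969 mi, so the target fraction is f = 1500/5969 ≈ 0.251.
Interpolate at f ≈ 0.251 with slerp weights a = sin((1−f)δ)/sin δ ≈ 0.906, b = sin(fδ)/sin δ ≈ 0.371.
p = a·p₁ + b·p₂ ≈ (-0.874, -0.416, 0.253); φ = arcsin(p_z) ≈ 14.66°, λ = atan2(p_y, p_x) ≈ -154.56°.

≈ (14.7°N, 154.6°W)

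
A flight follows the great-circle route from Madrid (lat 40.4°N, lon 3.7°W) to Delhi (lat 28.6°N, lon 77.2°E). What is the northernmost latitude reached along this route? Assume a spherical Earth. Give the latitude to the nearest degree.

The great circle lies in the plane with unit normal n̂ = (p₁ × p₂)/|p₁ × p₂|.
Here n̂_z ≈ +0.726; the vertex latitude is φ_max = arccos|n̂_z| ≈ 43.4°.

≈ 43°N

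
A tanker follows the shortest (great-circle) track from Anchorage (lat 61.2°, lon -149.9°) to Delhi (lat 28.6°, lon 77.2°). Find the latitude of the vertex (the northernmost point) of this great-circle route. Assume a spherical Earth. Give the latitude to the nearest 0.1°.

The great circle lies in the plane with unit normal n̂ = (p₁ × p₂)/|p₁ × p₂|.
Here n̂_z ≈ -0.313; the vertex latitude is φ_max = arccos|n̂_z| ≈ 71.8°.

≈ 71.8°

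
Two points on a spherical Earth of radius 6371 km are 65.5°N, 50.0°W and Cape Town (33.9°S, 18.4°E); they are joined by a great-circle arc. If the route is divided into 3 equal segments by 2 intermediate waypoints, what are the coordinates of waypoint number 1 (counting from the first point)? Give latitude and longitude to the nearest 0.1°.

Convert each endpoint to a unit vector on the sphere (x = cos φ cos λ, y = cos φ sin λ, z = sin φ).
The central angle between the endpoints is δ = arccos(p₁·p₂) ≈ 1.961 rad (112.4°).
Interpolate at f = 1/3 with slerp weights a = sin((1−f)δ)/sin δ ≈ 1.044, b = sin(fδ)/sin δ ≈ 0.658.
p = a·p₁ + b·p₂ ≈ (0.796, -0.159, 0.583); φ = arcsin(p_z) ≈ 35.69°, λ = atan2(p_y, p_x) ≈ -11.32°.

≈ 35.7°N, 11.3°W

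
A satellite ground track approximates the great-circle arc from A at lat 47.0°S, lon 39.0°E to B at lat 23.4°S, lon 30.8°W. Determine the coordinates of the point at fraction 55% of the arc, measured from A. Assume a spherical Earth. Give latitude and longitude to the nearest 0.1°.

≈ lat 39.2°S, lon 5.2°W

Convert each endpoint to a unit vector on the sphere (x = cos φ cos λ, y = cos φ sin λ, z = sin φ).
The central angle between the endpoints is δ = arccos(p₁·p₂) ≈ 1.040 rad (59.6°).
Interpolate at f = 0.55 with slerp weights a = sin((1−f)δ)/sin δ ≈ 0.523, b = sin(fδ)/sin δ ≈ 0.628.
p = a·p₁ + b·p₂ ≈ (0.772, -0.070, -0.632); φ = arcsin(p_z) ≈ -39.18°, λ = atan2(p_y, p_x) ≈ -5.22°.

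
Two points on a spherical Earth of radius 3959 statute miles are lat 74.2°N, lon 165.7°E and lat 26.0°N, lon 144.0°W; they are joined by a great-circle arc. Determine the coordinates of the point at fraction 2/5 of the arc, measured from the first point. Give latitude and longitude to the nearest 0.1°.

Convert each endpoint to a unit vector on the sphere (x = cos φ cos λ, y = cos φ sin λ, z = sin φ).
The central angle between the endpoints is δ = arccos(p₁·p₂) ≈ 0.954 rad (54.7°).
Interpolate at f = 2/5 with slerp weights a = sin((1−f)δ)/sin δ ≈ 0.664, b = sin(fδ)/sin δ ≈ 0.457.
p = a·p₁ + b·p₂ ≈ (-0.507, -0.197, 0.839); φ = arcsin(p_z) ≈ 57.05°, λ = atan2(p_y, p_x) ≈ -158.82°.

≈ lat 57.0°N, lon 158.8°W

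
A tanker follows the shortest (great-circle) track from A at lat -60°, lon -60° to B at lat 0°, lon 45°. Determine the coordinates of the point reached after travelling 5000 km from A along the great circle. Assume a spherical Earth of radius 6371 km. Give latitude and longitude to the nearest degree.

≈ lat -44°, lon 13°

Write both endpoints as unit vectors p₁, p₂ with components (cos φ cos λ, cos φ sin λ, sin φ).
The central angle between the endpoints is δ = arccos(p₁·p₂) ≈ 1.701 rad (97.4°). The total great-circle distance is δ·R ≈ 1.701 × 6371 ≈ 10834 km, so the target fraction is f = 5000/10834 ≈ 0.461.
Interpolate at f ≈ 0.461 with slerp weights a = sin((1−f)δ)/sin δ ≈ 0.800, b = sin(fδ)/sin δ ≈ 0.713.
p = a·p₁ + b·p₂ ≈ (0.704, 0.158, -0.693); φ = arcsin(p_z) ≈ -43.84°, λ = atan2(p_y, p_x) ≈ 12.62°.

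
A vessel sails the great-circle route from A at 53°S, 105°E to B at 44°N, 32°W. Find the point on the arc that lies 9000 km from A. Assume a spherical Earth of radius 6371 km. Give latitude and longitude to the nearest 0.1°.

≈ 7.4°S, 20.3°E

Write both endpoints as unit vectors p₁, p₂ with components (cos φ cos λ, cos φ sin λ, sin φ).
The central angle between the endpoints is δ = arccos(p₁·p₂) ≈ 2.629 rad (150.6°). The total great-circle distance is δ·R ≈ 2.629 × 6371 ≈ 16748 km, so the target fraction is f = 9000/16748 ≈ 0.537.
Interpolate at f ≈ 0.537 with slerp weights a = sin((1−f)δ)/sin δ ≈ 1.912, b = sin(fδ)/sin δ ≈ 2.013.
p = a·p₁ + b·p₂ ≈ (0.930, 0.344, -0.128); φ = arcsin(p_z) ≈ -7.37°, λ = atan2(p_y, p_x) ≈ 20.29°.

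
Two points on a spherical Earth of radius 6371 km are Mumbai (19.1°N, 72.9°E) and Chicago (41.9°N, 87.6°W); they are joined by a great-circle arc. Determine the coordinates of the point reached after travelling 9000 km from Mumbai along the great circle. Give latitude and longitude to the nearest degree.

Convert each endpoint to a unit vector on the sphere (x = cos φ cos λ, y = cos φ sin λ, z = sin φ).
The central angle between the endpoints is δ = arccos(p₁·p₂) ≈ 2.031 rad (116.4°). The total great-circle distance is δ·R ≈ 2.031 × 6371 ≈ 12942 km, so the target fraction is f = 9000/12942 ≈ 0.695.
Interpolate at f ≈ 0.695 with slerp weights a = sin((1−f)δ)/sin δ ≈ 0.647, b = sin(fδ)/sin δ ≈ 1.102.
p = a·p₁ + b·p₂ ≈ (0.214, -0.235, 0.948); φ = arcsin(p_z) ≈ 71.46°, λ = atan2(p_y, p_x) ≈ -47.65°.

≈ (71°N, 48°W)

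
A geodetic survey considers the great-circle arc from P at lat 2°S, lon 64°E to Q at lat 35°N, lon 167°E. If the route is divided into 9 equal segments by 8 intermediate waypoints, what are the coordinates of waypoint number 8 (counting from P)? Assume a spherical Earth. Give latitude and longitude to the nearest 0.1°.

≈ lat 35.4°N, lon 153.2°E

Write both endpoints as unit vectors p₁, p₂ with components (cos φ cos λ, cos φ sin λ, sin φ).
The central angle between the endpoints is δ = arccos(p₁·p₂) ≈ 1.776 rad (101.8°).
Interpolate at f = 8/9 with slerp weights a = sin((1−f)δ)/sin δ ≈ 0.200, b = sin(fδ)/sin δ ≈ 1.021.
p = a·p₁ + b·p₂ ≈ (-0.728, 0.368, 0.579); φ = arcsin(p_z) ≈ 35.37°, λ = atan2(p_y, p_x) ≈ 153.16°.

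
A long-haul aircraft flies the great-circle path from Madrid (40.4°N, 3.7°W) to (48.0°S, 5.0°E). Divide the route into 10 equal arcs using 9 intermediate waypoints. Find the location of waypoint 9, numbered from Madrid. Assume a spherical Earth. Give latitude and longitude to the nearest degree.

≈ (39°S, 4°E)

Write both endpoints as unit vectors p₁, p₂ with components (cos φ cos λ, cos φ sin λ, sin φ).
The central angle between the endpoints is δ = arccos(p₁·p₂) ≈ 1.549 rad (88.7°).
Interpolate at f = 9/10 with slerp weights a = sin((1−f)δ)/sin δ ≈ 0.154, b = sin(fδ)/sin δ ≈ 0.985.
p = a·p₁ + b·p₂ ≈ (0.774, 0.050, -0.632); φ = arcsin(p_z) ≈ -39.18°, λ = atan2(p_y, p_x) ≈ 3.69°.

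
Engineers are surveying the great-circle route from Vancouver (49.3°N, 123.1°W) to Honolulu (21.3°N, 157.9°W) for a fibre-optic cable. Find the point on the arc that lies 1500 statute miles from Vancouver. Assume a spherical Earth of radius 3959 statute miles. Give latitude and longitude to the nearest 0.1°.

Convert each endpoint to a unit vector on the sphere (x = cos φ cos λ, y = cos φ sin λ, z = sin φ).
The central angle between the endpoints is δ = arccos(p₁·p₂) ≈ 0.685 rad (39.3°). The total great-circle distance is δ·R ≈ 0.685 × 3959 ≈ 2713 mi, so the target fraction is f = 1500/2713 ≈ 0.553.
Interpolate at f ≈ 0.553 with slerp weights a = sin((1−f)δ)/sin δ ≈ 0.477, b = sin(fδ)/sin δ ≈ 0.584.
p = a·p₁ + b·p₂ ≈ (-0.674, -0.465, 0.574); φ = arcsin(p_z) ≈ 35.00°, λ = atan2(p_y, p_x) ≈ -145.40°.

≈ 35.0°N, 145.4°W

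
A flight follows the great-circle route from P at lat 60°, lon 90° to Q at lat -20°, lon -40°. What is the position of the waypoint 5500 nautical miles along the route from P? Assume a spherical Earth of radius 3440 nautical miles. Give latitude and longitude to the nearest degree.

Convert each endpoint to a unit vector on the sphere (x = cos φ cos λ, y = cos φ sin λ, z = sin φ).
The central angle between the endpoints is δ = arccos(p₁·p₂) ≈ 2.212 rad (126.7°). The total great-circle distance is δ·R ≈ 2.212 × 3440 ≈ 7609 nmi, so the target fraction is f = 5500/7609 ≈ 0.723.
Interpolate at f ≈ 0.723 with slerp weights a = sin((1−f)δ)/sin δ ≈ 0.718, b = sin(fδ)/sin δ ≈ 1.247.
p = a·p₁ + b·p₂ ≈ (0.898, -0.394, 0.195); φ = arcsin(p_z) ≈ 11.26°, λ = atan2(p_y, p_x) ≈ -23.71°.

≈ lat 11°, lon -24°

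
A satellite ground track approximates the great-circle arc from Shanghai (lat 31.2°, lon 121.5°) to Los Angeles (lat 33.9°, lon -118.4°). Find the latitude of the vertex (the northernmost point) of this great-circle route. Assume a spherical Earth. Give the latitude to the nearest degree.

≈ 52°

The great circle lies in the plane with unit normal n̂ = (p₁ × p₂)/|p₁ × p₂|.
Here n̂_z ≈ +0.616; the vertex latitude is φ_max = arccos|n̂_z| ≈ 52.0°.
Check via Clairaut: cos φ_max = |cos φ₁| · sin C = cos(31.2°)·sin(46.0°) ≈ 0.616, again giving ≈ 52.0°.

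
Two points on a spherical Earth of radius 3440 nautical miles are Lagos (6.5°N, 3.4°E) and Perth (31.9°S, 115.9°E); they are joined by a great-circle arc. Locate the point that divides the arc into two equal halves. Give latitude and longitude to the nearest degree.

≈ 22°S, 53°E

Convert each endpoint to a unit vector on the sphere (x = cos φ cos λ, y = cos φ sin λ, z = sin φ).
The central angle between the endpoints is δ = arccos(p₁·p₂) ≈ 1.963 rad (112.5°).
Interpolate at f = 1/2 with slerp weights a = sin((1−f)δ)/sin δ ≈ 0.900, b = sin(fδ)/sin δ ≈ 0.900.
p = a·p₁ + b·p₂ ≈ (0.559, 0.740, -0.374); φ = arcsin(p_z) ≈ -21.94°, λ = atan2(p_y, p_x) ≈ 52.95°.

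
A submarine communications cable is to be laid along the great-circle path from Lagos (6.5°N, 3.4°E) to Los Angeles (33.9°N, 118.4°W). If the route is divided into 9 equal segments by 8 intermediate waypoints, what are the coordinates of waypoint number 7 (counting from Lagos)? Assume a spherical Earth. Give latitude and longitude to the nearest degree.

From cos δ = sin φ₁ sin φ₂ + cos φ₁ cos φ₂ cos Δλ, the central angle is δ ≈ 1.951 rad (111.8°).
Interpolate at f = 7/9 with slerp weights a = sin((1−f)δ)/sin δ ≈ 0.453, b = sin(fδ)/sin δ ≈ 1.076.
p = a·p₁ + b·p₂ ≈ (0.024, -0.759, 0.651); φ = arcsin(p_z) ≈ 40.62°, λ = atan2(p_y, p_x) ≈ -88.17°.

≈ (41°N, 88°W)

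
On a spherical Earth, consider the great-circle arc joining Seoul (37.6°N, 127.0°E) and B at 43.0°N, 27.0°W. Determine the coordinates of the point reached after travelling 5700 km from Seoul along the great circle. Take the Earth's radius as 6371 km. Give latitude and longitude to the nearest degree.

≈ 75°N, 47°E

From cos δ = sin φ₁ sin φ₂ + cos φ₁ cos φ₂ cos Δλ, the central angle is δ ≈ 1.676 rad (96.0°). The total great-circle distance is δ·R ≈ 1.676 × 6371 ≈ 10676 km, so the target fraction is f = 5700/10676 ≈ 0.534.
Interpolate at f ≈ 0.534 with slerp weights a = sin((1−f)δ)/sin δ ≈ 0.708, b = sin(fδ)/sin δ ≈ 0.784.
p = a·p₁ + b·p₂ ≈ (0.174, 0.187, 0.967); φ = arcsin(p_z) ≈ 75.20°, λ = atan2(p_y, p_x) ≈ 47.21°.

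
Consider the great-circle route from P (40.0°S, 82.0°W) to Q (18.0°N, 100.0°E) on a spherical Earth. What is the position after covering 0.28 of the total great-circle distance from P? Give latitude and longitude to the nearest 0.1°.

Convert each endpoint to a unit vector on the sphere (x = cos φ cos λ, y = cos φ sin λ, z = sin φ).
The central angle between the endpoints is δ = arccos(p₁·p₂) ≈ 2.756 rad (157.9°).
Interpolate at f = 0.28 with slerp weights a = sin((1−f)δ)/sin δ ≈ 2.437, b = sin(fδ)/sin δ ≈ 1.856.
p = a·p₁ + b·p₂ ≈ (-0.047, -0.110, -0.993); φ = arcsin(p_z) ≈ -83.13°, λ = atan2(p_y, p_x) ≈ -113.02°.

≈ (83.1°S, 113.0°W)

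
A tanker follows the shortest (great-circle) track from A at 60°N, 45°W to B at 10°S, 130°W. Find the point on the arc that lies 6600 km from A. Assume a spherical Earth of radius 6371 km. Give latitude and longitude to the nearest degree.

≈ 22°N, 111°W

Write both endpoints as unit vectors p₁, p₂ with components (cos φ cos λ, cos φ sin λ, sin φ).
The central angle between the endpoints is δ = arccos(p₁·p₂) ≈ 1.678 rad (96.2°). The total great-circle distance is δ·R ≈ 1.678 × 6371 ≈ 10694 km, so the target fraction is f = 6600/10694 ≈ 0.617.
Interpolate at f ≈ 0.617 with slerp weights a = sin((1−f)δ)/sin δ ≈ 0.603, b = sin(fδ)/sin δ ≈ 0.865.
p = a·p₁ + b·p₂ ≈ (-0.335, -0.866, 0.372); φ = arcsin(p_z) ≈ 21.82°, λ = atan2(p_y, p_x) ≈ -111.13°.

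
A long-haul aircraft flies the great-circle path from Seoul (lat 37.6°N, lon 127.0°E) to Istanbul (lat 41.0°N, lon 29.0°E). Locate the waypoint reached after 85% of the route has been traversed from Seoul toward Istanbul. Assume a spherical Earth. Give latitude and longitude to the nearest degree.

Write both endpoints as unit vectors p₁, p₂ with components (cos φ cos λ, cos φ sin λ, sin φ).
The central angle between the endpoints is δ = arccos(p₁·p₂) ≈ 1.248 rad (71.5°).
Interpolate at f = 0.85 with slerp weights a = sin((1−f)δ)/sin δ ≈ 0.196, b = sin(fδ)/sin δ ≈ 0.920.
p = a·p₁ + b·p₂ ≈ (0.514, 0.461, 0.724); φ = arcsin(p_z) ≈ 46.35°, λ = atan2(p_y, p_x) ≈ 41.89°.

≈ lat 46°N, lon 42°E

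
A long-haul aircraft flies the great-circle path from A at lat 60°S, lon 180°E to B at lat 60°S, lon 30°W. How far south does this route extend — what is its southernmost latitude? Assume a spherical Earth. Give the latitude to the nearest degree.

≈ 82°S

The great circle lies in the plane with unit normal n̂ = (p₁ × p₂)/|p₁ × p₂|.
Here n̂_z ≈ +0.148; the vertex latitude is φ_max = arccos|n̂_z| ≈ 81.5°.
Check via Clairaut: cos φ_max = |cos φ₁| · sin C = cos(60.0°)·sin(162.8°) ≈ 0.148, again giving ≈ 81.5°.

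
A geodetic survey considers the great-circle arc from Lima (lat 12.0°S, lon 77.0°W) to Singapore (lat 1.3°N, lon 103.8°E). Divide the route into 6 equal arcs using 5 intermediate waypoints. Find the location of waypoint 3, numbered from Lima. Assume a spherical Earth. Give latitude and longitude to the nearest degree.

≈ lat 82°S, lon 136°E

The haversine formula gives a central angle δ ≈ 2.954 rad (169.3°) between the endpoints.
Interpolate at f = 3/6 with slerp weights a = sin((1−f)δ)/sin δ ≈ 5.348, b = sin(fδ)/sin δ ≈ 5.348.
p = a·p₁ + b·p₂ ≈ (-0.099, 0.095, -0.991); φ = arcsin(p_z) ≈ -82.12°, λ = atan2(p_y, p_x) ≈ 136.00°.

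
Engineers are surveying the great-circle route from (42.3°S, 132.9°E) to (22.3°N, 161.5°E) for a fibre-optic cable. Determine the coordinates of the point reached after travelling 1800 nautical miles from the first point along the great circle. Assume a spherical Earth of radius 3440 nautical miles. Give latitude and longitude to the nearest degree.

≈ (15°S, 147°E)

From cos δ = sin φ₁ sin φ₂ + cos φ₁ cos φ₂ cos Δλ, the central angle is δ ≈ 1.218 rad (69.8°). The total great-circle distance is δ·R ≈ 1.218 × 3440 ≈ 4190 nmi, so the target fraction is f = 1800/4190 ≈ 0.430.
Interpolate at f ≈ 0.430 with slerp weights a = sin((1−f)δ)/sin δ ≈ 0.682, b = sin(fδ)/sin δ ≈ 0.532.
p = a·p₁ + b·p₂ ≈ (-0.811, 0.526, -0.257); φ = arcsin(p_z) ≈ -14.90°, λ = atan2(p_y, p_x) ≈ 147.02°.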